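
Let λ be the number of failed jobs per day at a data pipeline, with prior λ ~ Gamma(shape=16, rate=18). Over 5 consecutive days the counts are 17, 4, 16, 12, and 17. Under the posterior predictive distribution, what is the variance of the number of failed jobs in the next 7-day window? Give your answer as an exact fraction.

17220/529

Total count: 17 + 4 + 16 + 12 + 17 = 66.
Total exposure: 5 days.
Posterior: α' = 16 + 66 = 82, β' = 18 + 5 = 23.
The posterior predictive for a window of length T is Negative Binomial with variance T·α'·(β'+T)/β'² = 7·82·30/529 = 17220/529.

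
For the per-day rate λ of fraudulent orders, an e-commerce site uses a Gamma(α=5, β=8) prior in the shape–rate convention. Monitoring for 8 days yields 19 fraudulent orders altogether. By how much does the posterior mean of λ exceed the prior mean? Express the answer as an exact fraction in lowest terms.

Total count 19 over total exposure 8 days.
Conjugate update: add total count to the shape and total exposure to the rate, giving Gamma(24, 16).
Posterior mean = 24/16 = 3/2; prior mean = 5/8 = 5/8. Difference = 3/2 − 5/8 = 7/8.

7/8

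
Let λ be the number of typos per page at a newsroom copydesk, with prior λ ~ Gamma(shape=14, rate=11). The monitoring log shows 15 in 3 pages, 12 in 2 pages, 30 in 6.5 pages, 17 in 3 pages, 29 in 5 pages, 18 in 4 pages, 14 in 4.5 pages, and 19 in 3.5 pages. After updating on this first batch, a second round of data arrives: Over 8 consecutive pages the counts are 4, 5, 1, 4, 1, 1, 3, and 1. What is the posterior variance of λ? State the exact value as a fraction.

Total count: 15 + 12 + 30 + 17 + 29 + 18 + 14 + 19 = 154.
Total exposure: 3 + 2 + 6.5 + 3 + 5 + 4 + 4.5 + 3.5 = 31.5 pages.
After the first batch: Gamma(14 + 154, 11 + 31.5) = Gamma(168, 85/2).
Total count: 4 + 5 + 1 + 4 + 1 + 1 + 3 + 1 = 20.
Total exposure: 8 pages.
After the second batch: Gamma(168 + 20, 85/2 + 8) = Gamma(188, 101/2).
Posterior variance = α'/β'² = 188/(10201/4) = 752/10201.

752/10201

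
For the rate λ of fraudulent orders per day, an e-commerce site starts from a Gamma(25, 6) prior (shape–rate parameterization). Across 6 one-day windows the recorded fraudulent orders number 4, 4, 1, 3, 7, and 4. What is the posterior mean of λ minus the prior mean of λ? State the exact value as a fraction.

Total count: 4 + 4 + 1 + 3 + 7 + 4 = 23.
Total exposure: 6 days.
Gamma(α, β) with Poisson data over total exposure Σt gives posterior Gamma(α+Σx, β+Σt) = Gamma(48, 12).
Posterior mean = 48/12 = 4; prior mean = 25/6 = 25/6. Difference = 4 − 25/6 = -1/6.

-1/6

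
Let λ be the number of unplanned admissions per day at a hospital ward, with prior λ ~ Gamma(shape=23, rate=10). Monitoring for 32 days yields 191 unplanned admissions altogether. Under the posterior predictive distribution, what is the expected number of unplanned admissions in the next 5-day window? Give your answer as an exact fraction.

Total count 191 over total exposure 32 days.
By Gamma–Poisson conjugacy, the posterior is Gamma(α + Σx, β + Σt) = Gamma(23 + 191, 10 + 32) = Gamma(214, 42).
Predictive mean over a 5-day window = T·E[λ|data] = 5·214/42 = 535/21.

535/21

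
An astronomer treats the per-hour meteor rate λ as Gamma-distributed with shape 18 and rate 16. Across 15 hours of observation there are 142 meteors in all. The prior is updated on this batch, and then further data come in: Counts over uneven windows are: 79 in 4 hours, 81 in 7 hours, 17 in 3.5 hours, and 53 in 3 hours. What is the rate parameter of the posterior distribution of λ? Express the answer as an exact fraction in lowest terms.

Total count 142 over total exposure 15 hours.
After the first batch: Gamma(18 + 142, 16 + 15) = Gamma(160, 31).
Total count: 79 + 81 + 17 + 53 = 230.
Total exposure: 4 + 7 + 3.5 + 3 = 17.5 hours.
After the second batch: Gamma(160 + 230, 31 + 17.5) = Gamma(390, 97/2).

97/2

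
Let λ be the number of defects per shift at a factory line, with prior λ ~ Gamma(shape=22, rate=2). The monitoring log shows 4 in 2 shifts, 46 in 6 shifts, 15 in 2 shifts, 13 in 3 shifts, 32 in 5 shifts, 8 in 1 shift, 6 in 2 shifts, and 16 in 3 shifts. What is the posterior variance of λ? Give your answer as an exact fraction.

81/338

Total count: 4 + 46 + 15 + 13 + 32 + 8 + 6 + 16 = 140.
Total exposure: 2 + 6 + 2 + 3 + 5 + 1 + 2 + 3 = 24 shifts.
Conjugate update: add total count to the shape and total exposure to the rate, giving Gamma(162, 26).
Posterior variance = α'/β'² = 162/676 = 81/338.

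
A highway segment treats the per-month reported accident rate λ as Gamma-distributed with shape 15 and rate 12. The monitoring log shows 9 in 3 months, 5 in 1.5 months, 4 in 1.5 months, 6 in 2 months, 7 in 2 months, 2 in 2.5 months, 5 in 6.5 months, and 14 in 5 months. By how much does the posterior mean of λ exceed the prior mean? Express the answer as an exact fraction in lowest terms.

11/18

Total count: 9 + 5 + 4 + 6 + 7 + 2 + 5 + 14 = 52.
Total exposure: 3 + 1.5 + 1.5 + 2 + 2 + 2.5 + 6.5 + 5 = 24 months.
Posterior: α' = 15 + 52 = 67, β' = 12 + 24 = 36.
Posterior mean = 67/36 = 67/36; prior mean = 15/12 = 5/4. Difference = 67/36 − 5/4 = 11/18.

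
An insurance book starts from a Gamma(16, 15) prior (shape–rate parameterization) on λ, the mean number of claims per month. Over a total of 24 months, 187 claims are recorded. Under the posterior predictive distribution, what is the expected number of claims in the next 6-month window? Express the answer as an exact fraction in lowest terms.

Total count 187 over total exposure 24 months.
Gamma(α, β) with Poisson data over total exposure Σt gives posterior Gamma(α+Σx, β+Σt) = Gamma(203, 39).
Predictive mean over a 6-month window = T·E[λ|data] = 6·203/39 = 406/13.

406/13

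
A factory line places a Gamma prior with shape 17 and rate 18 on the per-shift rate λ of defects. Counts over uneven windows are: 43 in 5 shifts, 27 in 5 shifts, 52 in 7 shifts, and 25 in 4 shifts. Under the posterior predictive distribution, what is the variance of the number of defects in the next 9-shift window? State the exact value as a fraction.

Total count: 43 + 27 + 52 + 25 = 147.
Total exposure: 5 + 5 + 7 + 4 = 21 shifts.
Conjugate update: add total count to the shape and total exposure to the rate, giving Gamma(164, 39).
The posterior predictive for a window of length T is Negative Binomial with variance T·α'·(β'+T)/β'² = 9·164·48/1521 = 7872/169.

7872/169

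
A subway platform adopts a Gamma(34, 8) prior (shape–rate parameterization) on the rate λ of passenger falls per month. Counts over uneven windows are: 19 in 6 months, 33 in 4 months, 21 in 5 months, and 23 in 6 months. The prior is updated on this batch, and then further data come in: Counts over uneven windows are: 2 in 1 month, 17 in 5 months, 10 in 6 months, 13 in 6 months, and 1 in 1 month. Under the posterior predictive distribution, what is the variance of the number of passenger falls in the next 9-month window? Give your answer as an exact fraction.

Total count: 19 + 33 + 21 + 23 = 96.
Total exposure: 6 + 4 + 5 + 6 = 21 months.
After the first batch: Gamma(34 + 96, 8 + 21) = Gamma(130, 29).
Total count: 2 + 17 + 10 + 13 + 1 = 43.
Total exposure: 1 + 5 + 6 + 6 + 1 = 19 months.
After the second batch: Gamma(130 + 43, 29 + 19) = Gamma(173, 48).
The posterior predictive for a window of length T is Negative Binomial with variance T·α'·(β'+T)/β'² = 9·173·57/2304 = 9861/256.

9861/256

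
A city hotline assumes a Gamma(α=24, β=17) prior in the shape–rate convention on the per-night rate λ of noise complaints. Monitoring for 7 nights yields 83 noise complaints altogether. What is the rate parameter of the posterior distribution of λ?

24

Total count 83 over total exposure 7 nights.
Conjugate update: add total count to the shape and total exposure to the rate, giving Gamma(107, 24).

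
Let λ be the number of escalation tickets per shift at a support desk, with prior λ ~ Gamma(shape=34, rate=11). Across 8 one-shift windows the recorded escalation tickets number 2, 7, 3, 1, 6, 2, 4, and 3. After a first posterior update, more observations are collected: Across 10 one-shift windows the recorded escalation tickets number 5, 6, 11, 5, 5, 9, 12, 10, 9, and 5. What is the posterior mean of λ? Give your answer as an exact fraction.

Total count: 2 + 7 + 3 + 1 + 6 + 2 + 4 + 3 = 28.
Total exposure: 8 shifts.
After the first batch: Gamma(34 + 28, 11 + 8) = Gamma(62, 19).
Total count: 5 + 6 + 11 + 5 + 5 + 9 + 12 + 10 + 9 + 5 = 77.
Total exposure: 10 shifts.
After the second batch: Gamma(62 + 77, 19 + 10) = Gamma(139, 29).
Posterior mean = α'/β' = 139/29.

139/29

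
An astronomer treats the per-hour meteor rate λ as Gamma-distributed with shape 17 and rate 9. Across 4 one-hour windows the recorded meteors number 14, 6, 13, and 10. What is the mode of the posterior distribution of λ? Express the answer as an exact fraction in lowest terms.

59/13

Total count: 14 + 6 + 13 + 10 = 43.
Total exposure: 4 hours.
By Gamma–Poisson conjugacy, the posterior is Gamma(α + Σx, β + Σt) = Gamma(17 + 43, 9 + 4) = Gamma(60, 13).
Posterior mode = (α'−1)/β' = 59/13.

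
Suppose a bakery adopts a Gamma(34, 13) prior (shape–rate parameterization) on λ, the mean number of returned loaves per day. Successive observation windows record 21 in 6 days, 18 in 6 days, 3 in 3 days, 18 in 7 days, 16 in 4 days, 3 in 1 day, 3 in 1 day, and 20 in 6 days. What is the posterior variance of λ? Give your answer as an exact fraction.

Total count: 21 + 18 + 3 + 18 + 16 + 3 + 3 + 20 = 102.
Total exposure: 6 + 6 + 3 + 7 + 4 + 1 + 1 + 6 = 34 days.
Gamma(α, β) with Poisson data over total exposure Σt gives posterior Gamma(α+Σx, β+Σt) = Gamma(136, 47).
Posterior variance = α'/β'² = 136/2209.

136/2209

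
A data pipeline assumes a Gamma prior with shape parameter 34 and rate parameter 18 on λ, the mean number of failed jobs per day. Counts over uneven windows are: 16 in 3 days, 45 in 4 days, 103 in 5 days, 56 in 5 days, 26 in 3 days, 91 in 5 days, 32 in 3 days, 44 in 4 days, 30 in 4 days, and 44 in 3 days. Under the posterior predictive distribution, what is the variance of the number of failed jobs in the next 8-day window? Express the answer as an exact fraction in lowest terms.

Total count: 16 + 45 + 103 + 56 + 26 + 91 + 32 + 44 + 30 + 44 = 487.
Total exposure: 3 + 4 + 5 + 5 + 3 + 5 + 3 + 4 + 4 + 3 = 39 days.
Posterior: α' = 34 + 487 = 521, β' = 18 + 39 = 57.
The posterior predictive for a window of length T is Negative Binomial with variance T·α'·(β'+T)/β'² = 8·521·65/3249 = 270920/3249.

270920/3249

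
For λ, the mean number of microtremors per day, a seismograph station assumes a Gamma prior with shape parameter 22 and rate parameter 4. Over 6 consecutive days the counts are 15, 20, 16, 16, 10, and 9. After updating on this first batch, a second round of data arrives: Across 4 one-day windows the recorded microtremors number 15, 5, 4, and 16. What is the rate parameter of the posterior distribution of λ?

Total count: 15 + 20 + 16 + 16 + 10 + 9 = 86.
Total exposure: 6 days.
After the first batch: Gamma(22 + 86, 4 + 6) = Gamma(108, 10).
Total count: 15 + 5 + 4 + 16 = 40.
Total exposure: 4 days.
After the second batch: Gamma(108 + 40, 10 + 4) = Gamma(148, 14).

14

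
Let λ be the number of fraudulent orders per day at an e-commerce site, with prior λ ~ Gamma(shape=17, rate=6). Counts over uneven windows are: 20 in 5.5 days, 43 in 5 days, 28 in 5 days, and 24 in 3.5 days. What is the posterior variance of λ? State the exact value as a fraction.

Total count: 20 + 43 + 28 + 24 = 115.
Total exposure: 5.5 + 5 + 5 + 3.5 = 19 days.
Conjugate update: add total count to the shape and total exposure to the rate, giving Gamma(132, 25).
Posterior variance = α'/β'² = 132/625.

132/625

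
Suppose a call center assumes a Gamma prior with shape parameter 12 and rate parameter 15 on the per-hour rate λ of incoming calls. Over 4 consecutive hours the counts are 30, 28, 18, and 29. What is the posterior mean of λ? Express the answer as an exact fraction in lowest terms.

Total count: 30 + 28 + 18 + 29 = 105.
Total exposure: 4 hours.
Gamma(α, β) with Poisson data over total exposure Σt gives posterior Gamma(α+Σx, β+Σt) = Gamma(117, 19).
Posterior mean = α'/β' = 117/19.

117/19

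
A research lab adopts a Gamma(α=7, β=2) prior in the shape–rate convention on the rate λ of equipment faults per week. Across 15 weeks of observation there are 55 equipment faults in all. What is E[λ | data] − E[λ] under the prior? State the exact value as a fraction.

Total count 55 over total exposure 15 weeks.
Posterior: α' = 7 + 55 = 62, β' = 2 + 15 = 17.
Posterior mean = 62/17 = 62/17; prior mean = 7/2 = 7/2. Difference = 62/17 − 7/2 = 5/34.

5/34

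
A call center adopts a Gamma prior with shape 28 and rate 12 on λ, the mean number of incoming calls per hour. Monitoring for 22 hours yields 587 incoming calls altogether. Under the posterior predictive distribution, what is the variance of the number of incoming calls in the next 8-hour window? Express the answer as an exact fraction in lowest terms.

Total count 587 over total exposure 22 hours.
Conjugate update: add total count to the shape and total exposure to the rate, giving Gamma(615, 34).
The posterior predictive for a window of length T is Negative Binomial with variance T·α'·(β'+T)/β'² = 8·615·42/1156 = 51660/289.

51660/289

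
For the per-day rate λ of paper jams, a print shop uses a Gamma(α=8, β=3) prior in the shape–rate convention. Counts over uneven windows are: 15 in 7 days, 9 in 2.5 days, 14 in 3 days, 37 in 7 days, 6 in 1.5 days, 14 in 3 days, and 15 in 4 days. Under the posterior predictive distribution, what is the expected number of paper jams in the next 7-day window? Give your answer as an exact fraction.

826/31

Total count: 15 + 9 + 14 + 37 + 6 + 14 + 15 = 110.
Total exposure: 7 + 2.5 + 3 + 7 + 1.5 + 3 + 4 = 28 days.
Conjugate update: add total count to the shape and total exposure to the rate, giving Gamma(118, 31).
Predictive mean over a 7-day window = T·E[λ|data] = 7·118/31 = 826/31.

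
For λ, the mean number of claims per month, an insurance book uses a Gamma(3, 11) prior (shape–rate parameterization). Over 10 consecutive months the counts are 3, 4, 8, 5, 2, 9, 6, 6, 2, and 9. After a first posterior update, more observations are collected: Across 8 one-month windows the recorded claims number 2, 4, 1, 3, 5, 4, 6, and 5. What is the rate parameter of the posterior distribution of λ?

Total count: 3 + 4 + 8 + 5 + 2 + 9 + 6 + 6 + 2 + 9 = 54.
Total exposure: 10 months.
After the first batch: Gamma(3 + 54, 11 + 10) = Gamma(57, 21).
Total count: 2 + 4 + 1 + 3 + 5 + 4 + 6 + 5 = 30.
Total exposure: 8 months.
After the second batch: Gamma(57 + 30, 21 + 8) = Gamma(87, 29).

29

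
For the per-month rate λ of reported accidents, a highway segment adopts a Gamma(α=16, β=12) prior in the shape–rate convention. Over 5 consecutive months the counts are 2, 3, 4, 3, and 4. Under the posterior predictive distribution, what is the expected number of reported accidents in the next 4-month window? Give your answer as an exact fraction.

Total count: 2 + 3 + 4 + 3 + 4 = 16.
Total exposure: 5 months.
The Gamma prior is conjugate for the Poisson rate, so λ | data ~ Gamma(16+16, 12+5) = Gamma(32, 17).
Predictive mean over a 4-month window = T·E[λ|data] = 4·32/17 = 128/17.

128/17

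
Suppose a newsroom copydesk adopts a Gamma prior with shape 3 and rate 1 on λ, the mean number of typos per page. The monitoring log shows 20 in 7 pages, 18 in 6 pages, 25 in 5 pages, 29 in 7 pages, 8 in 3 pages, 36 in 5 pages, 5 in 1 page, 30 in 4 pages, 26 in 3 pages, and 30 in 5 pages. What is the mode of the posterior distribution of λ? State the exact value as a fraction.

229/47

Total count: 20 + 18 + 25 + 29 + 8 + 36 + 5 + 30 + 26 + 30 = 227.
Total exposure: 7 + 6 + 5 + 7 + 3 + 5 + 1 + 4 + 3 + 5 = 46 pages.
Conjugate update: add total count to the shape and total exposure to the rate, giving Gamma(230, 47).
Posterior mode = (α'−1)/β' = 229/47.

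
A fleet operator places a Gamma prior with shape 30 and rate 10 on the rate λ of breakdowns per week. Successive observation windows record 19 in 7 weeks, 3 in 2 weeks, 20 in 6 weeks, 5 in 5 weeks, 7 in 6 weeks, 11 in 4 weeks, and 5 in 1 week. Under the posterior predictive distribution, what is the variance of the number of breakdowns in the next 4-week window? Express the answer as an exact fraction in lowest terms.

Total count: 19 + 3 + 20 + 5 + 7 + 11 + 5 = 70.
Total exposure: 7 + 2 + 6 + 5 + 6 + 4 + 1 = 31 weeks.
By Gamma–Poisson conjugacy, the posterior is Gamma(α + Σx, β + Σt) = Gamma(30 + 70, 10 + 31) = Gamma(100, 41).
The posterior predictive for a window of length T is Negative Binomial with variance T·α'·(β'+T)/β'² = 4·100·45/1681 = 18000/1681.

18000/1681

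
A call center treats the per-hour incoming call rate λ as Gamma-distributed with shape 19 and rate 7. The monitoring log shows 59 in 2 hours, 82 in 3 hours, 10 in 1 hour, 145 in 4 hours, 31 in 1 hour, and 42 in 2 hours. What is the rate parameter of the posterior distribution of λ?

Total count: 59 + 82 + 10 + 145 + 31 + 42 = 369.
Total exposure: 2 + 3 + 1 + 4 + 1 + 2 = 13 hours.
Conjugate update: add total count to the shape and total exposure to the rate, giving Gamma(388, 20).

20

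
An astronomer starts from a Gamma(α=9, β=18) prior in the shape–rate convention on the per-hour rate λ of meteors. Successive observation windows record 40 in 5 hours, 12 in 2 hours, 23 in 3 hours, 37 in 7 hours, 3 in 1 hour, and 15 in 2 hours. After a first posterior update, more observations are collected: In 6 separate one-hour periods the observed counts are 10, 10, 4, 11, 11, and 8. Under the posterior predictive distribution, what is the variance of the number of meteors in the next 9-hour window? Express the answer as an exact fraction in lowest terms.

Total count: 40 + 12 + 23 + 37 + 3 + 15 = 130.
Total exposure: 5 + 2 + 3 + 7 + 1 + 2 = 20 hours.
After the first batch: Gamma(9 + 130, 18 + 20) = Gamma(139, 38).
Total count: 10 + 10 + 4 + 11 + 11 + 8 = 54.
Total exposure: 6 hours.
After the second batch: Gamma(139 + 54, 38 + 6) = Gamma(193, 44).
The posterior predictive for a window of length T is Negative Binomial with variance T·α'·(β'+T)/β'² = 9·193·53/1936 = 92061/1936.

92061/1936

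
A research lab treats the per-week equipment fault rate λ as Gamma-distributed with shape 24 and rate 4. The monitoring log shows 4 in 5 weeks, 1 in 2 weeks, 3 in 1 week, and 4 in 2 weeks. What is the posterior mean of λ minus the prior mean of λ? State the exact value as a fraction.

Total count: 4 + 1 + 3 + 4 = 12.
Total exposure: 5 + 2 + 1 + 2 = 10 weeks.
Conjugate update: add total count to the shape and total exposure to the rate, giving Gamma(36, 14).
Posterior mean = 36/14 = 18/7; prior mean = 24/4 = 6. Difference = 18/7 − 6 = -24/7.

-24/7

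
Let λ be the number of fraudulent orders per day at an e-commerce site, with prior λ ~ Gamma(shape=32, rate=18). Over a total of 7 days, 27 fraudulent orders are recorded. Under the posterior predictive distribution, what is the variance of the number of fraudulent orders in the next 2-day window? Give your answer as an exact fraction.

3186/625

Total count 27 over total exposure 7 days.
Posterior: α' = 32 + 27 = 59, β' = 18 + 7 = 25.
The posterior predictive for a window of length T is Negative Binomial with variance T·α'·(β'+T)/β'² = 2·59·27/625 = 3186/625.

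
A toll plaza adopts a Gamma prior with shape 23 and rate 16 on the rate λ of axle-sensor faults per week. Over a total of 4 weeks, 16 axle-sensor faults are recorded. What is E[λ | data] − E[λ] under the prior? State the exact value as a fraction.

Total count 16 over total exposure 4 weeks.
The Gamma prior is conjugate for the Poisson rate, so λ | data ~ Gamma(23+16, 16+4) = Gamma(39, 20).
Posterior mean = 39/20 = 39/20; prior mean = 23/16 = 23/16. Difference = 39/20 − 23/16 = 41/80.

41/80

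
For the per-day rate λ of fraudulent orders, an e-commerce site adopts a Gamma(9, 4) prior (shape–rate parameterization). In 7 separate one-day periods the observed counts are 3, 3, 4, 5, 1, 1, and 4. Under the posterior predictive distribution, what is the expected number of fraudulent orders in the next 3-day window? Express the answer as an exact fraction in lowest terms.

90/11

Total count: 3 + 3 + 4 + 5 + 1 + 1 + 4 = 21.
Total exposure: 7 days.
The Gamma prior is conjugate for the Poisson rate, so λ | data ~ Gamma(9+21, 4+7) = Gamma(30, 11).
Predictive mean over a 3-day window = T·E[λ|data] = 3·30/11 = 90/11.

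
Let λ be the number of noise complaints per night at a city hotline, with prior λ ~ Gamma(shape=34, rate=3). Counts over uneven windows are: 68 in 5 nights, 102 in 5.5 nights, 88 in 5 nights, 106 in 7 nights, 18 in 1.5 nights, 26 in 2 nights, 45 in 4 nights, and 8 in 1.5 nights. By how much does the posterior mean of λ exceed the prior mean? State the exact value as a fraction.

Total count: 68 + 102 + 88 + 106 + 18 + 26 + 45 + 8 = 461.
Total exposure: 5 + 5.5 + 5 + 7 + 1.5 + 2 + 4 + 1.5 = 31.5 nights.
Gamma(α, β) with Poisson data over total exposure Σt gives posterior Gamma(α+Σx, β+Σt) = Gamma(495, 69/2).
Posterior mean = 495/(69/2) = 330/23; prior mean = 34/3 = 34/3. Difference = 330/23 − 34/3 = 208/69.

208/69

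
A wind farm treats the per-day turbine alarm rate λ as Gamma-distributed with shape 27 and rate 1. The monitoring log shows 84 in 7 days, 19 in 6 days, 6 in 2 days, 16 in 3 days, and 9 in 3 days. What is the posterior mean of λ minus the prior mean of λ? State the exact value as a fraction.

Total count: 84 + 19 + 6 + 16 + 9 = 134.
Total exposure: 7 + 6 + 2 + 3 + 3 = 21 days.
The Gamma prior is conjugate for the Poisson rate, so λ | data ~ Gamma(27+134, 1+21) = Gamma(161, 22).
Posterior mean = 161/22 = 161/22; prior mean = 27/1 = 27. Difference = 161/22 − 27 = -433/22.

-433/22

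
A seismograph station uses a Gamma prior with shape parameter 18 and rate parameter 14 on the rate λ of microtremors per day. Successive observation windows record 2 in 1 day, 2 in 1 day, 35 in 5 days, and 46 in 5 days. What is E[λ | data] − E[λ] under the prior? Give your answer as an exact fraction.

Total count: 2 + 2 + 35 + 46 = 85.
Total exposure: 1 + 1 + 5 + 5 = 12 days.
Conjugate update: add total count to the shape and total exposure to the rate, giving Gamma(103, 26).
Posterior mean = 103/26 = 103/26; prior mean = 18/14 = 9/7. Difference = 103/26 − 9/7 = 487/182.

487/182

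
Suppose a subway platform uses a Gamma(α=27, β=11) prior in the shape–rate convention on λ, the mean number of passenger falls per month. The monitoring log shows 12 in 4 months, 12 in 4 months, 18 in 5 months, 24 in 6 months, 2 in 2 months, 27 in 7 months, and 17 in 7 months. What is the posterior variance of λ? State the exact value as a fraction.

139/2116

Total count: 12 + 12 + 18 + 24 + 2 + 27 + 17 = 112.
Total exposure: 4 + 4 + 5 + 6 + 2 + 7 + 7 = 35 months.
Posterior: α' = 27 + 112 = 139, β' = 11 + 35 = 46.
Posterior variance = α'/β'² = 139/2116.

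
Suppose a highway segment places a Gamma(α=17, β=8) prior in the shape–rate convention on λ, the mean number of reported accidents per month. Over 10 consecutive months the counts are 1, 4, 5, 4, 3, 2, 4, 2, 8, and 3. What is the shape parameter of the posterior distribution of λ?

Total count: 1 + 4 + 5 + 4 + 3 + 2 + 4 + 2 + 8 + 3 = 36.
Total exposure: 10 months.
Posterior: α' = 17 + 36 = 53, β' = 8 + 10 = 18.

53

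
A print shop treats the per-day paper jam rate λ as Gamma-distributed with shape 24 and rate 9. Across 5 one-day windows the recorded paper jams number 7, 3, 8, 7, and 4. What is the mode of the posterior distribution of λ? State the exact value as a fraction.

Total count: 7 + 3 + 8 + 7 + 4 = 29.
Total exposure: 5 days.
Conjugate update: add total count to the shape and total exposure to the rate, giving Gamma(53, 14).
Posterior mode = (α'−1)/β' = 52/14 = 26/7.

26/7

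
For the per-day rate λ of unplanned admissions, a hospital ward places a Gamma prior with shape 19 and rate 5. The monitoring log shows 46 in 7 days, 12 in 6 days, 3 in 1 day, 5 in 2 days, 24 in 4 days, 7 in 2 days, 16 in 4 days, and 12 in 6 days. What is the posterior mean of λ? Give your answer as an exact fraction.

144/37

Total count: 46 + 12 + 3 + 5 + 24 + 7 + 16 + 12 = 125.
Total exposure: 7 + 6 + 1 + 2 + 4 + 2 + 4 + 6 = 32 days.
Gamma(α, β) with Poisson data over total exposure Σt gives posterior Gamma(α+Σx, β+Σt) = Gamma(144, 37).
Posterior mean = α'/β' = 144/37.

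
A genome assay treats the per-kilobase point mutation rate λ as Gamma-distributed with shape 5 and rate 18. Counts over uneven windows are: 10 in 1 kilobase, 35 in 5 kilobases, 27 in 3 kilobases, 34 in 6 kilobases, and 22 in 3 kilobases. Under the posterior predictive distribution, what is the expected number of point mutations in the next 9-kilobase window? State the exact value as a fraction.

Total count: 10 + 35 + 27 + 34 + 22 = 128.
Total exposure: 1 + 5 + 3 + 6 + 3 = 18 kilobases.
Posterior: α' = 5 + 128 = 133, β' = 18 + 18 = 36.
Predictive mean over a 9-kilobase window = T·E[λ|data] = 9·133/36 = 133/4.

133/4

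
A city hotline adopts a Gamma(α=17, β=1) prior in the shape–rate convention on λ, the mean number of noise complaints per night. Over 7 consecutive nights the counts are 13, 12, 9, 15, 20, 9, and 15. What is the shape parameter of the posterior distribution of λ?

Total count: 13 + 12 + 9 + 15 + 20 + 9 + 15 = 93.
Total exposure: 7 nights.
The Gamma prior is conjugate for the Poisson rate, so λ | data ~ Gamma(17+93, 1+7) = Gamma(110, 8).

110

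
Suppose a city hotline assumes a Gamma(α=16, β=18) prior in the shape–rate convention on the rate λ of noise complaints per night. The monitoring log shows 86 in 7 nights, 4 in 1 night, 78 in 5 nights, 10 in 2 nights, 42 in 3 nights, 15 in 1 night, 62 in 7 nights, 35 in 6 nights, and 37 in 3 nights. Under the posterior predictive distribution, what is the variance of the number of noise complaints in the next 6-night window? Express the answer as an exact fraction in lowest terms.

136290/2809

Total count: 86 + 4 + 78 + 10 + 42 + 15 + 62 + 35 + 37 = 369.
Total exposure: 7 + 1 + 5 + 2 + 3 + 1 + 7 + 6 + 3 = 35 nights.
Conjugate update: add total count to the shape and total exposure to the rate, giving Gamma(385, 53).
The posterior predictive for a window of length T is Negative Binomial with variance T·α'·(β'+T)/β'² = 6·385·59/2809 = 136290/2809.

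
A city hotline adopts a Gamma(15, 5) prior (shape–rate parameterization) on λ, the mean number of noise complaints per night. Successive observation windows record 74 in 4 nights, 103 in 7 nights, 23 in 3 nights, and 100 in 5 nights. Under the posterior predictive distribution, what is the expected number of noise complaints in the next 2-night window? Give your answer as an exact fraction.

Total count: 74 + 103 + 23 + 100 = 300.
Total exposure: 4 + 7 + 3 + 5 = 19 nights.
Posterior: α' = 15 + 300 = 315, β' = 5 + 19 = 24.
Predictive mean over a 2-night window = T·E[λ|data] = 2·315/24 = 105/4.

105/4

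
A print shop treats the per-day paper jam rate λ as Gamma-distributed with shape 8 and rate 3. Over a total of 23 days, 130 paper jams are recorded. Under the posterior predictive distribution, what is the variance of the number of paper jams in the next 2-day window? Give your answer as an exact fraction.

1932/169

Total count 130 over total exposure 23 days.
The Gamma prior is conjugate for the Poisson rate, so λ | data ~ Gamma(8+130, 3+23) = Gamma(138, 26).
The posterior predictive for a window of length T is Negative Binomial with variance T·α'·(β'+T)/β'² = 2·138·28/676 = 1932/169.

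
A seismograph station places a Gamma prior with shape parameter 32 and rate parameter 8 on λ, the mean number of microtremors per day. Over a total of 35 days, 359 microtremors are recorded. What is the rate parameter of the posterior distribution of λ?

Total count 359 over total exposure 35 days.
By Gamma–Poisson conjugacy, the posterior is Gamma(α + Σx, β + Σt) = Gamma(32 + 359, 8 + 35) = Gamma(391, 43).

43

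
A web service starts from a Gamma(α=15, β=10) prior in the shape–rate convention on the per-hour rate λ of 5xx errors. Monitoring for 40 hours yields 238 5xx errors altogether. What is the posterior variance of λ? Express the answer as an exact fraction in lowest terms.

Total count 238 over total exposure 40 hours.
Gamma(α, β) with Poisson data over total exposure Σt gives posterior Gamma(α+Σx, β+Σt) = Gamma(253, 50).
Posterior variance = α'/β'² = 253/2500.

253/2500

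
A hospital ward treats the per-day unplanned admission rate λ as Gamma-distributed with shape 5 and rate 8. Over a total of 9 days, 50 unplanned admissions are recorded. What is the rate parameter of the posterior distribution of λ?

17

Total count 50 over total exposure 9 days.
Conjugate update: add total count to the shape and total exposure to the rate, giving Gamma(55, 17).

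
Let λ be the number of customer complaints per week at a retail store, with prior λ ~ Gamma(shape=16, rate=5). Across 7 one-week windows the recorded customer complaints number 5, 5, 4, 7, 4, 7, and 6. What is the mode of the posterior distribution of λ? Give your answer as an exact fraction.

53/12

Total count: 5 + 5 + 4 + 7 + 4 + 7 + 6 = 38.
Total exposure: 7 weeks.
The Gamma prior is conjugate for the Poisson rate, so λ | data ~ Gamma(16+38, 5+7) = Gamma(54, 12).
Posterior mode = (α'−1)/β' = 53/12.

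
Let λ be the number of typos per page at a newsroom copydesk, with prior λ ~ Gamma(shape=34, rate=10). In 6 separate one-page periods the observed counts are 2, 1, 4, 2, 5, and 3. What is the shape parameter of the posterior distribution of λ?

Total count: 2 + 1 + 4 + 2 + 5 + 3 = 17.
Total exposure: 6 pages.
Posterior: α' = 34 + 17 = 51, β' = 10 + 6 = 16.

51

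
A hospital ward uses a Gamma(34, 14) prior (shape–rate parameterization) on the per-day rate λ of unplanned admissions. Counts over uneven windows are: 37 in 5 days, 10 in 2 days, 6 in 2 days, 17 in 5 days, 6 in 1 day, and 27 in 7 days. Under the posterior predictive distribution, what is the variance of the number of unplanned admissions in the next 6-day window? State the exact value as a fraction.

Total count: 37 + 10 + 6 + 17 + 6 + 27 = 103.
Total exposure: 5 + 2 + 2 + 5 + 1 + 7 = 22 days.
Posterior: α' = 34 + 103 = 137, β' = 14 + 22 = 36.
The posterior predictive for a window of length T is Negative Binomial with variance T·α'·(β'+T)/β'² = 6·137·42/1296 = 959/36.

959/36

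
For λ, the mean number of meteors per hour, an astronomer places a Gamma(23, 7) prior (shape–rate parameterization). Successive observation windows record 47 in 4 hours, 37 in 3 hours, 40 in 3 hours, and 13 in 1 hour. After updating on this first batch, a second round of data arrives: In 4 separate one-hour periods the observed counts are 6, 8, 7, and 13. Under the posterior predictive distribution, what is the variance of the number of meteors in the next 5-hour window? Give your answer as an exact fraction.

Total count: 47 + 37 + 40 + 13 = 137.
Total exposure: 4 + 3 + 3 + 1 = 11 hours.
After the first batch: Gamma(23 + 137, 7 + 11) = Gamma(160, 18).
Total count: 6 + 8 + 7 + 13 = 34.
Total exposure: 4 hours.
After the second batch: Gamma(160 + 34, 18 + 4) = Gamma(194, 22).
The posterior predictive for a window of length T is Negative Binomial with variance T·α'·(β'+T)/β'² = 5·194·27/484 = 13095/242.

13095/242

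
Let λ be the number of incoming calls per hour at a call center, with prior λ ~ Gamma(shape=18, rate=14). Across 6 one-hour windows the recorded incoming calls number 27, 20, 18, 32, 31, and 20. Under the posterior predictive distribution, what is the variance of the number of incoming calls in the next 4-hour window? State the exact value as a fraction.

Total count: 27 + 20 + 18 + 32 + 31 + 20 = 148.
Total exposure: 6 hours.
Posterior: α' = 18 + 148 = 166, β' = 14 + 6 = 20.
The posterior predictive for a window of length T is Negative Binomial with variance T·α'·(β'+T)/β'² = 4·166·24/400 = 996/25.

996/25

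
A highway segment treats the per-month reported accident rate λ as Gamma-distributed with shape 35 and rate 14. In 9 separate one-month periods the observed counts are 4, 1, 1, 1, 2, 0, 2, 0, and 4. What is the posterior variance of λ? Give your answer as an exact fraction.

50/529

Total count: 4 + 1 + 1 + 1 + 2 + 0 + 2 + 0 + 4 = 15.
Total exposure: 9 months.
Posterior: α' = 35 + 15 = 50, β' = 14 + 9 = 23.
Posterior variance = α'/β'² = 50/529.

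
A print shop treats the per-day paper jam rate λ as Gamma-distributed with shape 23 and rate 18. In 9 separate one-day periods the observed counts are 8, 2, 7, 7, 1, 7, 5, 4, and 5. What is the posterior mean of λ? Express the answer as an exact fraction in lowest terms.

23/9

Total count: 8 + 2 + 7 + 7 + 1 + 7 + 5 + 4 + 5 = 46.
Total exposure: 9 days.
Conjugate update: add total count to the shape and total exposure to the rate, giving Gamma(69, 27).
Posterior mean = α'/β' = 69/27 = 23/9.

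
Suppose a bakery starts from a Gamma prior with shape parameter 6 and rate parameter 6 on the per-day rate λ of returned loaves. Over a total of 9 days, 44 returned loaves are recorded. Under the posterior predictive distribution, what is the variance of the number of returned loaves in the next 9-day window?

48

Total count 44 over total exposure 9 days.
The Gamma prior is conjugate for the Poisson rate, so λ | data ~ Gamma(6+44, 6+9) = Gamma(50, 15).
The posterior predictive for a window of length T is Negative Binomial with variance T·α'·(β'+T)/β'² = 9·50·24/225 = 48.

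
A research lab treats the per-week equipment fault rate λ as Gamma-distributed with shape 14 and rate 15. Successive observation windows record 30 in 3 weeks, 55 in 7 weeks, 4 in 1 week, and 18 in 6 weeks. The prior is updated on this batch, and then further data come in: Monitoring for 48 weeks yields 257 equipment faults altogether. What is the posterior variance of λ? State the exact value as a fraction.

Total count: 30 + 55 + 4 + 18 = 107.
Total exposure: 3 + 7 + 1 + 6 = 17 weeks.
After the first batch: Gamma(14 + 107, 15 + 17) = Gamma(121, 32).
Total count 257 over total exposure 48 weeks.
After the second batch: Gamma(121 + 257, 32 + 48) = Gamma(378, 80).
Posterior variance = α'/β'² = 378/6400 = 189/3200.

189/3200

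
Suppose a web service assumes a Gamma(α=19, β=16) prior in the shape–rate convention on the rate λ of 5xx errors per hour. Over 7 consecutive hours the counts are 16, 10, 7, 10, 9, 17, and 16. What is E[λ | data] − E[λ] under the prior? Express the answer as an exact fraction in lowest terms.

Total count: 16 + 10 + 7 + 10 + 9 + 17 + 16 = 85.
Total exposure: 7 hours.
Posterior: α' = 19 + 85 = 104, β' = 16 + 7 = 23.
Posterior mean = 104/23 = 104/23; prior mean = 19/16 = 19/16. Difference = 104/23 − 19/16 = 1227/368.

1227/368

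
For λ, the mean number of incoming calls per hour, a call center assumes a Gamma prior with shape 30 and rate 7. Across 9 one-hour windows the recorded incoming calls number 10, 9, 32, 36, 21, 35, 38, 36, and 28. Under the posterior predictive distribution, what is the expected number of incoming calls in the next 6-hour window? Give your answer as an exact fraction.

825/8

Total count: 10 + 9 + 32 + 36 + 21 + 35 + 38 + 36 + 28 = 245.
Total exposure: 9 hours.
Conjugate update: add total count to the shape and total exposure to the rate, giving Gamma(275, 16).
Predictive mean over a 6-hour window = T·E[λ|data] = 6·275/16 = 825/8.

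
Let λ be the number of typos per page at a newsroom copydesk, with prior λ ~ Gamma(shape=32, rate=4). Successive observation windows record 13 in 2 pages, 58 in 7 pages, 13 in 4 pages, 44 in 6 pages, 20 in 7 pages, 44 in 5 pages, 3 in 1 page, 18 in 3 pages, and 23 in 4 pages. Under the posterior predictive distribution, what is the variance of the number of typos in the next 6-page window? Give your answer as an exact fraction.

Total count: 13 + 58 + 13 + 44 + 20 + 44 + 3 + 18 + 23 = 236.
Total exposure: 2 + 7 + 4 + 6 + 7 + 5 + 1 + 3 + 4 = 39 pages.
By Gamma–Poisson conjugacy, the posterior is Gamma(α + Σx, β + Σt) = Gamma(32 + 236, 4 + 39) = Gamma(268, 43).
The posterior predictive for a window of length T is Negative Binomial with variance T·α'·(β'+T)/β'² = 6·268·49/1849 = 78792/1849.

78792/1849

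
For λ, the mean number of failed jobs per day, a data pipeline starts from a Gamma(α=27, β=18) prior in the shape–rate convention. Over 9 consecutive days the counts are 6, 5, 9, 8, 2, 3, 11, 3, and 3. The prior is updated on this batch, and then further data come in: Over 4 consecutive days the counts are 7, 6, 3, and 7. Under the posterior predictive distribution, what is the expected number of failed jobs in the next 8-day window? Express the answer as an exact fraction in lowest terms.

Total count: 6 + 5 + 9 + 8 + 2 + 3 + 11 + 3 + 3 = 50.
Total exposure: 9 days.
After the first batch: Gamma(27 + 50, 18 + 9) = Gamma(77, 27).
Total count: 7 + 6 + 3 + 7 = 23.
Total exposure: 4 days.
After the second batch: Gamma(77 + 23, 27 + 4) = Gamma(100, 31).
Predictive mean over an 8-day window = T·E[λ|data] = 8·100/31 = 800/31.

800/31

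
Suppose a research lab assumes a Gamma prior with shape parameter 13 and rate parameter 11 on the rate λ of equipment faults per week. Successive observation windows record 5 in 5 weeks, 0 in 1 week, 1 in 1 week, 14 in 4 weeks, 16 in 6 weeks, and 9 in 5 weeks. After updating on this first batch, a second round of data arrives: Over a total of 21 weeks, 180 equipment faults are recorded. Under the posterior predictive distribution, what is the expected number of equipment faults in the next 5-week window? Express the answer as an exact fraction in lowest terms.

Total count: 5 + 0 + 1 + 14 + 16 + 9 = 45.
Total exposure: 5 + 1 + 1 + 4 + 6 + 5 = 22 weeks.
After the first batch: Gamma(13 + 45, 11 + 22) = Gamma(58, 33).
Total count 180 over total exposure 21 weeks.
After the second batch: Gamma(58 + 180, 33 + 21) = Gamma(238, 54).
Predictive mean over a 5-week window = T·E[λ|data] = 5·238/54 = 595/27.

595/27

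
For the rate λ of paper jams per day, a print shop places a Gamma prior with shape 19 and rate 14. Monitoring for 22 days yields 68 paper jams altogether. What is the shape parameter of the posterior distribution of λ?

Total count 68 over total exposure 22 days.
Gamma(α, β) with Poisson data over total exposure Σt gives posterior Gamma(α+Σx, β+Σt) = Gamma(87, 36).

87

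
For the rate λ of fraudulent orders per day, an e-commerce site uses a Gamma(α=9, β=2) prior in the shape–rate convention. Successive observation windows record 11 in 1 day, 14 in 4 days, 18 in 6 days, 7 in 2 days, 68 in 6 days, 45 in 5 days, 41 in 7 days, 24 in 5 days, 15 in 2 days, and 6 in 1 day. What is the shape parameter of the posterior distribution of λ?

258

Total count: 11 + 14 + 18 + 7 + 68 + 45 + 41 + 24 + 15 + 6 = 249.
Total exposure: 1 + 4 + 6 + 2 + 6 + 5 + 7 + 5 + 2 + 1 = 39 days.
The Gamma prior is conjugate for the Poisson rate, so λ | data ~ Gamma(9+249, 2+39) = Gamma(258, 41).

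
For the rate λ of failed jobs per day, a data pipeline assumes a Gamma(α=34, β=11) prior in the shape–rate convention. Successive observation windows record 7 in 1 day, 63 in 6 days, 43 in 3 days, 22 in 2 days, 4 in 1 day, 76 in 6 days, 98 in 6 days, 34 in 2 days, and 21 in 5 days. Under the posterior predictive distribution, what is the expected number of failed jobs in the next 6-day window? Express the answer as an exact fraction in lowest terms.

2412/43

Total count: 7 + 63 + 43 + 22 + 4 + 76 + 98 + 34 + 21 = 368.
Total exposure: 1 + 6 + 3 + 2 + 1 + 6 + 6 + 2 + 5 = 32 days.
Conjugate update: add total count to the shape and total exposure to the rate, giving Gamma(402, 43).
Predictive mean over a 6-day window = T·E[λ|data] = 6·402/43 = 2412/43.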